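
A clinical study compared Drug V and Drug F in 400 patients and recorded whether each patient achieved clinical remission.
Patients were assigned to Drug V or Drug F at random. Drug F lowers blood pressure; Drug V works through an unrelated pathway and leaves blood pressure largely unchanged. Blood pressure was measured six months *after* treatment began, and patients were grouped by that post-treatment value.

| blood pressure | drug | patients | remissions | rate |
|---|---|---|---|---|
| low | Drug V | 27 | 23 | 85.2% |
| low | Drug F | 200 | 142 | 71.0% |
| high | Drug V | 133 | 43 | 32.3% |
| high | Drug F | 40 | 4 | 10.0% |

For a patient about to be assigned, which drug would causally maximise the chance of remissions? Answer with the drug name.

Drug F

Blood pressure lies on the pathway drug → blood pressure → outcome, so adjusting for it blocks the indirect effect. For the total causal effect of drug, use the unadjusted pooled rates.
Pooled: Drug V 41.2% vs Drug F 60.8%; Drug F is higher overall.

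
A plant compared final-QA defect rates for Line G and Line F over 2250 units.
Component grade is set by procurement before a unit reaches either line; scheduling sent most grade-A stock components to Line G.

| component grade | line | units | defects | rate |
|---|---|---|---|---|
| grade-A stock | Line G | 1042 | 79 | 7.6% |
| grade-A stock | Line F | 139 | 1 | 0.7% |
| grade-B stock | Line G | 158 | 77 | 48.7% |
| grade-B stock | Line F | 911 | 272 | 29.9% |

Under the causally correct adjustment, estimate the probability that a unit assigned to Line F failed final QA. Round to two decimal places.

The component grade-specific comparison favours Line F throughout, but the pooled figures favour Line G. The question is whether to condition on component grade.
Component grade satisfies the back-door criterion: it is not a descendant of the line, and it blocks the spurious path from line to outcome. Adjusting for it (i.e., using the within-component grade rates) gives the causal effect.
Standardising Line F to the population component grade mix: 0.525·1/139 + 0.475·272/911 = 0.146.

0.15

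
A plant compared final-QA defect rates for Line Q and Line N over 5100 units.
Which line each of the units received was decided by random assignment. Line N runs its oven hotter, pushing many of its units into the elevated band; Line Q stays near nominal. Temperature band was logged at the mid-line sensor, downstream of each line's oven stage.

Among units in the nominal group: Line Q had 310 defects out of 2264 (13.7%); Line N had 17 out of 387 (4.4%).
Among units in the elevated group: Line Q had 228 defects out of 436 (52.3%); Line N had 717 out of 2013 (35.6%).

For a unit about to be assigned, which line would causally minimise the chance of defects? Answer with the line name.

Within every in-process temperature band level Line N has the lower rate, yet pooled Line Q does — Simpson's reversal.
In-process temperature band is recorded after the line and is itself shifted by it — it sits on the causal path from line to outcome. Conditioning on a mediator would strip out part of the effect we want; the pooled comparison gives the total causal effect.
Pooled: Line Q 19.9% vs Line N 30.6%; Line Q is lower overall.

Line Q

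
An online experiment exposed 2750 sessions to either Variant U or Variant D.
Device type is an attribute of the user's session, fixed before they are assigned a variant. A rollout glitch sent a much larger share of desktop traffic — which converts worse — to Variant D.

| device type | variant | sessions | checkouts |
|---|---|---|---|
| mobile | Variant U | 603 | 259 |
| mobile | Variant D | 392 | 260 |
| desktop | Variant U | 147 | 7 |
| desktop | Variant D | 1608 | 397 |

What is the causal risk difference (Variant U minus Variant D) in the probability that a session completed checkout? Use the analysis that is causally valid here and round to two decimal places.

-0.21

The stratified and pooled comparisons disagree (Variant D wins within each device type; Variant U wins overall), so the answer turns on the causal role of device type.
Device type is set before the variant has any effect — it is not caused by the variant — and it independently drives the outcome. That makes it a confounder, so the causal comparison is within device type levels.
Adjusting over the population distribution of device type: 0.362·(0.430−0.663) + 0.638·(0.048−0.247) = -0.212.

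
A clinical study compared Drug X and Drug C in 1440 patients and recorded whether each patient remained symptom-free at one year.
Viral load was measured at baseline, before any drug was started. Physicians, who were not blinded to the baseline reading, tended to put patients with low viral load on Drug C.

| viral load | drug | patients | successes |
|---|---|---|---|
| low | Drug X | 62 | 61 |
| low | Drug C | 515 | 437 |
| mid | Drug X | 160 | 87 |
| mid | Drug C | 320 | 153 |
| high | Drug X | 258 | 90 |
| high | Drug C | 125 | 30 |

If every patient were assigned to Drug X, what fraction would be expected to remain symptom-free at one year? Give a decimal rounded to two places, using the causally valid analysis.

Since viral load is a pre-existing factor (not a product of the drug) and it affects the outcome on its own, it is a confounder. The stratified rates, not the pooled rate, identify the causal effect.
Standardising Drug X to the population viral load mix: 0.401·61/62 + 0.333·87/160 + 0.266·90/258 = 0.668.

0.67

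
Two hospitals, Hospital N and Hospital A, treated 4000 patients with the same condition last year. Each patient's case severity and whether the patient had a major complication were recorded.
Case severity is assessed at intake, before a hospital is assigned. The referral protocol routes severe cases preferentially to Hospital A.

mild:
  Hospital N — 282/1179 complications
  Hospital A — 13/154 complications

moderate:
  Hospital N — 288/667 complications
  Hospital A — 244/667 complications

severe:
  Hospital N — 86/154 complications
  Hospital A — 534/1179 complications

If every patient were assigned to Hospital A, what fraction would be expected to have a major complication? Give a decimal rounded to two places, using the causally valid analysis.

The stratified and pooled comparisons disagree (Hospital A wins within each case severity; Hospital N wins overall), so the answer turns on the causal role of case severity.
Since case severity is a pre-existing factor (not a product of the hospital) and it affects the outcome on its own, it is a confounder. The stratified rates, not the pooled rate, identify the causal effect.
Standardising Hospital A to the population case severity mix: 0.333·13/154 + 0.334·244/667 + 0.333·534/1179 = 0.301.

0.30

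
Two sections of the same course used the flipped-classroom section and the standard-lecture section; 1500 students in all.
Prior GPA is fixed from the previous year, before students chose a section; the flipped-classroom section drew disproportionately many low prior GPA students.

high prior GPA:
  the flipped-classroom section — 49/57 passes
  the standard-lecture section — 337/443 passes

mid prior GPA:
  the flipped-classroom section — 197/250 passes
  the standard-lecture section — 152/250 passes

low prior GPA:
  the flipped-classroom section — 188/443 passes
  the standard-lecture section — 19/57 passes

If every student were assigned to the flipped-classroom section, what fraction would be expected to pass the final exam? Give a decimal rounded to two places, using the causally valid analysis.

0.69

the flipped-classroom section is higher inside every prior GPA band stratum but the standard-lecture section is higher in aggregate. Whether to stratify depends on how prior GPA band relates to the teaching method.
Prior GPA band is set before the teaching method has any effect — it is not caused by the teaching method — and it independently drives the outcome. That makes it a confounder, so the causal comparison is within prior GPA band levels.
Standardising the flipped-classroom section to the population prior GPA band mix: 0.333·49/57 + 0.333·197/250 + 0.333·188/443 = 0.691.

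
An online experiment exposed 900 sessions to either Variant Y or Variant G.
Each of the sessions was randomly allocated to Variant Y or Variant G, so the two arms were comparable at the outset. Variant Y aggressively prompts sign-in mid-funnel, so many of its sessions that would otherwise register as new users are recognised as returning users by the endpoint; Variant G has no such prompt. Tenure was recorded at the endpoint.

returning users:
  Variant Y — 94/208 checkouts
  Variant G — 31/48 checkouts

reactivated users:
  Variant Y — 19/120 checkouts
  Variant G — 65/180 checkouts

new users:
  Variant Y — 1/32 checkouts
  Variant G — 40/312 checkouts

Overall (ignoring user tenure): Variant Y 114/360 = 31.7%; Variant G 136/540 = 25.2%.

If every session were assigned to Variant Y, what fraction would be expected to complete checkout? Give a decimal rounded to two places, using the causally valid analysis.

Within every user tenure level Variant G has the higher rate, yet pooled Variant Y does — Simpson's reversal.
User tenure is recorded after the variant and is itself shifted by it — it sits on the causal path from variant to outcome. Conditioning on a mediator would strip out part of the effect we want; the pooled comparison gives the total causal effect.
So P(outcome | do(Variant Y)) is just the pooled rate for Variant Y: 114/360 = 0.317.

0.32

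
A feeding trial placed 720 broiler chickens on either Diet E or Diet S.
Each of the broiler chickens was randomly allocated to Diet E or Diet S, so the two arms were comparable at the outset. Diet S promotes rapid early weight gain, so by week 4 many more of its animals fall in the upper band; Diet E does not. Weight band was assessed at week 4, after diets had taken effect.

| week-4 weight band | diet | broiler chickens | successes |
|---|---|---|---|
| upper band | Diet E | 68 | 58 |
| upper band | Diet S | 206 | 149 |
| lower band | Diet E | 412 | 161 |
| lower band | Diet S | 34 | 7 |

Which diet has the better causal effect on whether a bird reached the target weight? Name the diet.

Diet S

Week-4 weight band here is a post-treatment variable shaped by the diet; conditioning on it would introduce bias rather than remove it. The overall comparison is the causal one.
Pooled: Diet E 45.6% vs Diet S 65.0%; Diet S is higher overall.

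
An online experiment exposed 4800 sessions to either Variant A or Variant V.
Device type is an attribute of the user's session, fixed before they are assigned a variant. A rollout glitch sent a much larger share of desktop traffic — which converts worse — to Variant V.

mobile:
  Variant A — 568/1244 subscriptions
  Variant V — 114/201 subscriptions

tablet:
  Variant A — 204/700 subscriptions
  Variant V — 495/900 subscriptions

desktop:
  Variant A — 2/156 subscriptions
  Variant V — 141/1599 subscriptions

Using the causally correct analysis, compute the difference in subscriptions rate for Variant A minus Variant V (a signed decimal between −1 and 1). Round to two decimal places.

Here device type is a common cause — it drives both which variant a case falls under and the outcome. The crude comparison mixes populations; the stratum-specific rates are the causally relevant ones.
Adjusting over the population distribution of device type: 0.301·(0.457−0.567) + 0.333·(0.291−0.550) + 0.366·(0.013−0.088) = -0.147.

-0.15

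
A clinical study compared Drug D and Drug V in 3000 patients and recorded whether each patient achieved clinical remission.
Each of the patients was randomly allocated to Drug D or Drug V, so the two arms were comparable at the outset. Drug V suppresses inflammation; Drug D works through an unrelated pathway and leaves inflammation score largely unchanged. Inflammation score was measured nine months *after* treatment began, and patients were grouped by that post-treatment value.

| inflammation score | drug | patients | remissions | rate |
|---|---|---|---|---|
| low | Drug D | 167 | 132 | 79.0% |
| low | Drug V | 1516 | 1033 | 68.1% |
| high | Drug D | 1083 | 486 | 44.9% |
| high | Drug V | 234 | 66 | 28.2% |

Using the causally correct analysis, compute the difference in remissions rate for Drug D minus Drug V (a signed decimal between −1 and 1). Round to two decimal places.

-0.13

The distribution of inflammation score is itself part of what the drug does — it is an intermediate outcome. Holding it fixed would remove that part of the effect; the total effect is the pooled difference.
The causal difference is the pooled difference: 0.494 − 0.628 = -0.134.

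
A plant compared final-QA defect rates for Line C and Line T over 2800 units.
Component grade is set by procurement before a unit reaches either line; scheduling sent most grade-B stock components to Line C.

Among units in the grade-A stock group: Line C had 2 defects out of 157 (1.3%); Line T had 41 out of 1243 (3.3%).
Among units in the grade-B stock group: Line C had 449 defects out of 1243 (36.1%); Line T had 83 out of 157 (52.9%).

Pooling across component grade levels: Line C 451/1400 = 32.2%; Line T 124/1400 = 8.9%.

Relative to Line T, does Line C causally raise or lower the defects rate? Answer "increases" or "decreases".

decreases

Nothing the line does changes component grade; the imbalance is an allocation artefact. With component grade also predicting the outcome, the pooled figure is confounded, and the within-stratum comparison is the causal one.
Within each level — grade-A stock: 1.3% vs 3.3%; grade-B stock: 36.1% vs 52.9% — Line C is lower every time.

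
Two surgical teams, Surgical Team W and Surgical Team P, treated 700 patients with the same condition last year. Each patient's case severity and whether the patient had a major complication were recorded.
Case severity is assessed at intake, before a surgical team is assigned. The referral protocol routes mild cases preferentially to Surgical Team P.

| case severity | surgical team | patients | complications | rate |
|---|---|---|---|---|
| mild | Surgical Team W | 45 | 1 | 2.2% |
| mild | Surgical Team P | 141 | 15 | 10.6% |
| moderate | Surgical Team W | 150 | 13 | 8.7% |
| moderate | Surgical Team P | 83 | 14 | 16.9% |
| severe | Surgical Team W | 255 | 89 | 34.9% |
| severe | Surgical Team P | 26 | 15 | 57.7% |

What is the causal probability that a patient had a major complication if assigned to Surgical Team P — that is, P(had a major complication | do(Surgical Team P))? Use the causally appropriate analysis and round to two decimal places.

0.32

Case severity satisfies the back-door criterion: it is not a descendant of the surgical team, and it blocks the spurious path from surgical team to outcome. Adjusting for it (i.e., using the within-case severity rates) gives the causal effect.
Standardising Surgical Team P to the population case severity mix: 0.266·15/141 + 0.333·14/83 + 0.401·15/26 = 0.316.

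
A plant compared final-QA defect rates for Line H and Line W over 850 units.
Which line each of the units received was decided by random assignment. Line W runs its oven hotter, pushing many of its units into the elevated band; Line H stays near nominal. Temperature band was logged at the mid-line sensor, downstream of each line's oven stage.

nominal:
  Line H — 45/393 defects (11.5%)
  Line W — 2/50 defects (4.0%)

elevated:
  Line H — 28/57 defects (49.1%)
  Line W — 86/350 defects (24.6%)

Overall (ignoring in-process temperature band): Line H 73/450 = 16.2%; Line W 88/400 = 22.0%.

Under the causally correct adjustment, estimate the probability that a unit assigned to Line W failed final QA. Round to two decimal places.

0.22

Within every in-process temperature band level Line W has the lower rate, yet pooled Line H does — Simpson's reversal.
Stratifying would compare lines among units the lines themselves sorted into in-process temperature band groups — a form of selection on an intermediate. The unconditioned pooled rates give the total causal effect.
So P(outcome | do(Line W)) is just the pooled rate for Line W: 88/400 = 0.220.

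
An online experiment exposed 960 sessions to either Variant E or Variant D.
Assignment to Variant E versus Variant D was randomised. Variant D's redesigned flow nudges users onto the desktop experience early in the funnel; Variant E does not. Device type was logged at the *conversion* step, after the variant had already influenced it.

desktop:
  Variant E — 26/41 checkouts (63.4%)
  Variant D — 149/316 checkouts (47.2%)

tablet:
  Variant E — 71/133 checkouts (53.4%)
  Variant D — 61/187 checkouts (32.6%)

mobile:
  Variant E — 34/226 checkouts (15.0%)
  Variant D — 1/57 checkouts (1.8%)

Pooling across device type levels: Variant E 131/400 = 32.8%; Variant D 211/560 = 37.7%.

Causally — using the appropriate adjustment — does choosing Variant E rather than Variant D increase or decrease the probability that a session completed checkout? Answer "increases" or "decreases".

decreases

Stratifying would compare variants among sessions the variants themselves sorted into device type groups — a form of selection on an intermediate. The unconditioned pooled rates give the total causal effect.
Pooled: Variant E 32.8% vs Variant D 37.7%; Variant D is higher overall.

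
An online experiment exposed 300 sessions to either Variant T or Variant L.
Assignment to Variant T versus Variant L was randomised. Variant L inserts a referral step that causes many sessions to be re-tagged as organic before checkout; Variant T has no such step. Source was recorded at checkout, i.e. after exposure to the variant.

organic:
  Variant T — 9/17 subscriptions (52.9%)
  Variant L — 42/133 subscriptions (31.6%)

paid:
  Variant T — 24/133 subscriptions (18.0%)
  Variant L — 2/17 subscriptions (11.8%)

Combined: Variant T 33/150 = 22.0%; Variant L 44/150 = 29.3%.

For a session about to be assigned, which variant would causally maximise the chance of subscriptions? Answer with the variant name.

Variant L

Traffic source lies on the pathway variant → traffic source → outcome, so adjusting for it blocks the indirect effect. For the total causal effect of variant, use the unadjusted pooled rates.
Pooled: Variant T 22.0% vs Variant L 29.3%; Variant L is higher overall.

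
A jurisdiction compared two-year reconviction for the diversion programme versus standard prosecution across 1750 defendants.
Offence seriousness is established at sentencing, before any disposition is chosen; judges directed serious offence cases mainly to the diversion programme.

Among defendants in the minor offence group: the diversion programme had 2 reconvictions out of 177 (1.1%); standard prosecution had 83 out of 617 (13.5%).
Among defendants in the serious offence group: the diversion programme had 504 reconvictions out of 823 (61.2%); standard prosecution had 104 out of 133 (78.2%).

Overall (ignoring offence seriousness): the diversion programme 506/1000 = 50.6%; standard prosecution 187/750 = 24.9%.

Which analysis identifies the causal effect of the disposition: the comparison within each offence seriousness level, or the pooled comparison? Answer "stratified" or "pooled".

stratified

Offence seriousness satisfies the back-door criterion: it is not a descendant of the disposition, and it blocks the spurious path from disposition to outcome. Adjusting for it (i.e., using the within-offence seriousness rates) gives the causal effect.
Within each level — minor offence: 1.1% vs 13.5%; serious offence: 61.2% vs 78.2% — the diversion programme is lower every time.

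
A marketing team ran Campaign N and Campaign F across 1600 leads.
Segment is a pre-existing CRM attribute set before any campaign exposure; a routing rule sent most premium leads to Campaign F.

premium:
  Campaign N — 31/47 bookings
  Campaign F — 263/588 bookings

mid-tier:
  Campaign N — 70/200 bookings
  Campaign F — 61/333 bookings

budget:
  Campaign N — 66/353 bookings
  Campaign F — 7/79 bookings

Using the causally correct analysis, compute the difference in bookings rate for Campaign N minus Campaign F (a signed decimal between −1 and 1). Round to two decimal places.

Customer segment differs across campaigns for reasons unrelated to any effect of the campaign itself, and it separately predicts the outcome — a classic confounder. We must compare within customer segment levels.
Adjusting over the population distribution of customer segment: 0.397·(0.660−0.447) + 0.333·(0.350−0.183) + 0.270·(0.187−0.089) = +0.166.

+0.17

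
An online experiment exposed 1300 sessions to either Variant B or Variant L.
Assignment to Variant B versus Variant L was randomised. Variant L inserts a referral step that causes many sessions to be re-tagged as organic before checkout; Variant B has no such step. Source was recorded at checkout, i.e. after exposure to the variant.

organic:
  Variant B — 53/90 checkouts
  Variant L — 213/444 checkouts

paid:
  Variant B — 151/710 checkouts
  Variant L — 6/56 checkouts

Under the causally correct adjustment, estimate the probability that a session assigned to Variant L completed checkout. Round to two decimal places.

Traffic source lies on the pathway variant → traffic source → outcome, so adjusting for it blocks the indirect effect. For the total causal effect of variant, use the unadjusted pooled rates.
So P(outcome | do(Variant L)) is just the pooled rate for Variant L: 219/500 = 0.438.

0.44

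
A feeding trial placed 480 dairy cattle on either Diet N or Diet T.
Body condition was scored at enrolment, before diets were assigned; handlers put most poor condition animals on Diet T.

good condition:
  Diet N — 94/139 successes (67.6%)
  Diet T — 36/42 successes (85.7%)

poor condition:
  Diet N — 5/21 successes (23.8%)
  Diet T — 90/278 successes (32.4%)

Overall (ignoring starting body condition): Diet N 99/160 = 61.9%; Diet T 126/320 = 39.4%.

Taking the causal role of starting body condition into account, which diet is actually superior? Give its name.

Starting body condition differs across diets for reasons unrelated to any effect of the diet itself, and it separately predicts the outcome — a classic confounder. We must compare within starting body condition levels.
Within each level — good condition: 67.6% vs 85.7%; poor condition: 23.8% vs 32.4% — Diet T is higher every time.

Diet T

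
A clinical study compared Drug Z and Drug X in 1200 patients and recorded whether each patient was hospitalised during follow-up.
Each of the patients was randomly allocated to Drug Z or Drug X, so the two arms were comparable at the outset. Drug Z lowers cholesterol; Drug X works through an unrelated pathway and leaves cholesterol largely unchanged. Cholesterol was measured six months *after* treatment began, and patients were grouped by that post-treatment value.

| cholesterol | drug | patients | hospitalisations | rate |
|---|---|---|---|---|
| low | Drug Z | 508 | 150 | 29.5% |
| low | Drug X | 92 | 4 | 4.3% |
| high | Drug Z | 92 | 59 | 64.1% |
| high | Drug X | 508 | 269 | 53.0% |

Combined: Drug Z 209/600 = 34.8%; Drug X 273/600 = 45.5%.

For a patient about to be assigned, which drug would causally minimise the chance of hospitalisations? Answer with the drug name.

Drug Z

Within every cholesterol level Drug X has the lower rate, yet pooled Drug Z does — Simpson's reversal.
Cholesterol is recorded after the drug and is itself shifted by it — it sits on the causal path from drug to outcome. Conditioning on a mediator would strip out part of the effect we want; the pooled comparison gives the total causal effect.
Pooled: Drug Z 34.8% vs Drug X 45.5%; Drug Z is lower overall.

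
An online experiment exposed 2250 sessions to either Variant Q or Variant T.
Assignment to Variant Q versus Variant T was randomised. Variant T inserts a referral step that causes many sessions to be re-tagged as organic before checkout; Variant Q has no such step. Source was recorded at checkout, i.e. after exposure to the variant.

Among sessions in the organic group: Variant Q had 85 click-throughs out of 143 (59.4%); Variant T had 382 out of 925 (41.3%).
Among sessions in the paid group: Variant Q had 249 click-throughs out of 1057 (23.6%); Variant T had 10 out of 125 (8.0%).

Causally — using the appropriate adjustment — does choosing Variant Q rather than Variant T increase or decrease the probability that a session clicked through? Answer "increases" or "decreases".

decreases

The traffic source-specific comparison favours Variant Q throughout, but the pooled figures favour Variant T. The question is whether to condition on traffic source.
Traffic source lies on the pathway variant → traffic source → outcome, so adjusting for it blocks the indirect effect. For the total causal effect of variant, use the unadjusted pooled rates.
Pooled: Variant Q 27.8% vs Variant T 37.3%; Variant T is higher overall.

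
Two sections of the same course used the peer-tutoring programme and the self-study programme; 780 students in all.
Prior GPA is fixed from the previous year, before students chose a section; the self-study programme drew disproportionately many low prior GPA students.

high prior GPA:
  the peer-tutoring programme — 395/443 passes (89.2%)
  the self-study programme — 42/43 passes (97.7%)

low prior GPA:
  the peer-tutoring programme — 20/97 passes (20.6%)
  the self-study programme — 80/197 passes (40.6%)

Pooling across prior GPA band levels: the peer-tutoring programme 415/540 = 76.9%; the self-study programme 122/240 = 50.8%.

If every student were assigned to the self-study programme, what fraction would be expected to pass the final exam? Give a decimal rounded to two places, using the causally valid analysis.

Prior GPA band differs across teaching methods for reasons unrelated to any effect of the teaching method itself, and it separately predicts the outcome — a classic confounder. We must compare within prior GPA band levels.
Standardising the self-study programme to the population prior GPA band mix: 0.623·42/43 + 0.377·80/197 = 0.762.

0.76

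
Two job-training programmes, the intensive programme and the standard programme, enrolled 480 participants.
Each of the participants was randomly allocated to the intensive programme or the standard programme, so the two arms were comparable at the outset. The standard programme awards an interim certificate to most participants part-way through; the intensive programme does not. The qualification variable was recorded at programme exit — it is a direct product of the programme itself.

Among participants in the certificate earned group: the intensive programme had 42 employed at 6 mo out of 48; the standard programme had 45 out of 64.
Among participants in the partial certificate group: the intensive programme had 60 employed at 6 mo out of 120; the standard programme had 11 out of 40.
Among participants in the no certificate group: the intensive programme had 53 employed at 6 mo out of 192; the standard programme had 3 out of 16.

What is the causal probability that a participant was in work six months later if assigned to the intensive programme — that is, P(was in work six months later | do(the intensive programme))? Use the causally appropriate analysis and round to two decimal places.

Because the programme influences qualification attained during the programme, qualification attained during the programme is a post-treatment mediator, not a confounder. Stratifying on it would bias the estimate; the causal effect is the crude pooled difference.
So P(outcome | do(the intensive programme)) is just the pooled rate for the intensive programme: 155/360 = 0.431.

0.43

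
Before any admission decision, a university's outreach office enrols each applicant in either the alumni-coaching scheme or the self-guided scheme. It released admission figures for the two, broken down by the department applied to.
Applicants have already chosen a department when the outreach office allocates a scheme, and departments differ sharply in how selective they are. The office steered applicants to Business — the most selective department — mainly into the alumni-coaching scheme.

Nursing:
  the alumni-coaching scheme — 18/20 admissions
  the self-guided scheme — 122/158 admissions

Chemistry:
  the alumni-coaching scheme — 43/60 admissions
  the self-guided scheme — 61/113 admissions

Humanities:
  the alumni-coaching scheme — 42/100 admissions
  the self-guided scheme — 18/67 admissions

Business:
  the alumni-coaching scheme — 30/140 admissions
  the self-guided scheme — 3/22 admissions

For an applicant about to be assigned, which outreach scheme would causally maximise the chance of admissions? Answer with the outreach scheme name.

the alumni-coaching scheme

The stratified and pooled comparisons disagree (the alumni-coaching scheme wins within each department; the self-guided scheme wins overall), so the answer turns on the causal role of department.
Department is set before the outreach scheme has any effect — it is not caused by the outreach scheme — and it independently drives the outcome. That makes it a confounder, so the causal comparison is within department levels.
Within each level — Nursing: 90.0% vs 77.2%; Chemistry: 71.7% vs 54.0%; Humanities: 42.0% vs 26.9%; Business: 21.4% vs 13.6% — the alumni-coaching scheme is higher every time.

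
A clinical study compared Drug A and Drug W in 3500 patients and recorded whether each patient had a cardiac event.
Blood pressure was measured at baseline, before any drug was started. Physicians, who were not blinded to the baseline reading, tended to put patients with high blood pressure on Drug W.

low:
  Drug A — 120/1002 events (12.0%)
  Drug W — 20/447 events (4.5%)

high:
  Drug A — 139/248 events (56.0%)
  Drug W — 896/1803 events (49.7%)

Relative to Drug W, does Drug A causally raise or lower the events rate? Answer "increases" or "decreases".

increases

Nothing the drug does changes blood pressure; the imbalance is an allocation artefact. With blood pressure also predicting the outcome, the pooled figure is confounded, and the within-stratum comparison is the causal one.
Within each level — low: 12.0% vs 4.5%; high: 56.0% vs 49.7% — Drug W is lower every time.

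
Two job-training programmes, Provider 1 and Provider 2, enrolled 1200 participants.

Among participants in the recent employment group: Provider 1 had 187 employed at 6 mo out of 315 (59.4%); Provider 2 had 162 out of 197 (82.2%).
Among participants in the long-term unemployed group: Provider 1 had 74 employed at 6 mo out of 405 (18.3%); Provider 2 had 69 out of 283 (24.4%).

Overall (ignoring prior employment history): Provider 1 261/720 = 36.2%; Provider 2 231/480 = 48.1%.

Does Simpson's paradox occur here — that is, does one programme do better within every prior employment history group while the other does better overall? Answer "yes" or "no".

no

Within each prior employment history level (recent employment 59.4% vs 82.2%; long-term unemployed 18.3% vs 24.4%), Provider 2 has the higher rate every time. Pooled: 36.2% vs 48.1% — Provider 2 has the higher rate overall. They agree.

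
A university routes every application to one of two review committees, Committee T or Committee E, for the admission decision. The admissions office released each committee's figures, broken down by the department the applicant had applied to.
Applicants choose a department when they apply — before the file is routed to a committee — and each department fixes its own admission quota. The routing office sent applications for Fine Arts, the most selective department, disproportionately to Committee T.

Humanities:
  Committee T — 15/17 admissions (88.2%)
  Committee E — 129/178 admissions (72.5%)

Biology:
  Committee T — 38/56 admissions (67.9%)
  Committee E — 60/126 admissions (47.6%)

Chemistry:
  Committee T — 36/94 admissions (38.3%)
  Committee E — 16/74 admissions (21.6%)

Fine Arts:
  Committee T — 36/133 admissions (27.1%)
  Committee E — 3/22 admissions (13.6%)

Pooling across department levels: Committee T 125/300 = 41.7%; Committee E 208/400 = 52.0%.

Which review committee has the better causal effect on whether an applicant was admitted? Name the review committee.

Committee T

The department-specific comparison favours Committee T throughout, but the pooled figures favour Committee E. The question is whether to condition on department.
The imbalance in department arose from how applicants were allocated, not from anything the review committee did; and department independently affects the outcome. The pooled gap is confounded — condition on department.
Within each level — Humanities: 88.2% vs 72.5%; Biology: 67.9% vs 47.6%; Chemistry: 38.3% vs 21.6%; Fine Arts: 27.1% vs 13.6% — Committee T is higher every time.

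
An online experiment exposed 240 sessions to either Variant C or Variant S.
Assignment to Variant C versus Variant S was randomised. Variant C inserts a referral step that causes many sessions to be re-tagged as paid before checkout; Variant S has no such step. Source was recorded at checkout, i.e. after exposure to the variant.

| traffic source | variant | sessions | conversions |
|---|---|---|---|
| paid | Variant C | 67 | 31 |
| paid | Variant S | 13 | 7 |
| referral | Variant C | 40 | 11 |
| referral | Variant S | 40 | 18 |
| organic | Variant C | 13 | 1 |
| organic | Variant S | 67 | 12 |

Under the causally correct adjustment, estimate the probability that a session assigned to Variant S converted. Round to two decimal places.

Traffic source lies on the pathway variant → traffic source → outcome, so adjusting for it blocks the indirect effect. For the total causal effect of variant, use the unadjusted pooled rates.
So P(outcome | do(Variant S)) is just the pooled rate for Variant S: 37/120 = 0.308.

0.31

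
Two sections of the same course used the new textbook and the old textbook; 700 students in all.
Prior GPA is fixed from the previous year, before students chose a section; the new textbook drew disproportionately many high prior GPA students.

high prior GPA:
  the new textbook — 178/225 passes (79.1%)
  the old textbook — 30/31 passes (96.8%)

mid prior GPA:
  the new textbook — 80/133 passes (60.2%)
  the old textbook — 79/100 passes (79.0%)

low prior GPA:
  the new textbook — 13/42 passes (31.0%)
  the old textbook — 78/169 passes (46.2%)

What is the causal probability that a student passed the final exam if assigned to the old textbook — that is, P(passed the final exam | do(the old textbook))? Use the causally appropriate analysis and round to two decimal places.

Within every prior GPA band level the old textbook has the higher rate, yet pooled the new textbook does — Simpson's reversal.
Prior GPA band satisfies the back-door criterion: it is not a descendant of the teaching method, and it blocks the spurious path from teaching method to outcome. Adjusting for it (i.e., using the within-prior GPA band rates) gives the causal effect.
Standardising the old textbook to the population prior GPA band mix: 0.366·30/31 + 0.333·79/100 + 0.301·78/169 = 0.756.

0.76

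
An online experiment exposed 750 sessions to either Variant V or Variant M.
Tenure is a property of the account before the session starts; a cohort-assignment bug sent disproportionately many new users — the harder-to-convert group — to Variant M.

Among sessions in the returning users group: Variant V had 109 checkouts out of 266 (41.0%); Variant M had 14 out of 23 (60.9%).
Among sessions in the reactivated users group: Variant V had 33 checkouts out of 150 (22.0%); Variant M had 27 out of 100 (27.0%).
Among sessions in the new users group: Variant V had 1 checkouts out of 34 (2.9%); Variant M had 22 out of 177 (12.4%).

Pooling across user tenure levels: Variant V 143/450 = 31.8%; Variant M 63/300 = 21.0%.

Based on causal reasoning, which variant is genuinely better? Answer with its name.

The stratified and pooled comparisons disagree (Variant M wins within each user tenure; Variant V wins overall), so the answer turns on the causal role of user tenure.
User tenure satisfies the back-door criterion: it is not a descendant of the variant, and it blocks the spurious path from variant to outcome. Adjusting for it (i.e., using the within-user tenure rates) gives the causal effect.
Within each level — returning users: 41.0% vs 60.9%; reactivated users: 22.0% vs 27.0%; new users: 2.9% vs 12.4% — Variant M is higher every time.

Variant M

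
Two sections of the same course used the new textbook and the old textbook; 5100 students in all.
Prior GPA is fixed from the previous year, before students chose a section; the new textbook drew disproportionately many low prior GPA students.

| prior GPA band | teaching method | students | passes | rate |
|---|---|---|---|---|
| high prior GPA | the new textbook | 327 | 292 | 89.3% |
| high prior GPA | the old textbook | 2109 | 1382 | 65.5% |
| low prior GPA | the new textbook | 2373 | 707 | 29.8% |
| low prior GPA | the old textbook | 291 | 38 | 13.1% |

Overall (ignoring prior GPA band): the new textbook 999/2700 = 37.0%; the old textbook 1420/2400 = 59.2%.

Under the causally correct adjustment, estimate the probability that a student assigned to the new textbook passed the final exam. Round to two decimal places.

0.58

the new textbook is higher inside every prior GPA band stratum but the old textbook is higher in aggregate. Whether to stratify depends on how prior GPA band relates to the teaching method.
Since prior GPA band is a pre-existing factor (not a product of the teaching method) and it affects the outcome on its own, it is a confounder. The stratified rates, not the pooled rate, identify the causal effect.
Standardising the new textbook to the population prior GPA band mix: 0.478·292/327 + 0.522·707/2373 = 0.582.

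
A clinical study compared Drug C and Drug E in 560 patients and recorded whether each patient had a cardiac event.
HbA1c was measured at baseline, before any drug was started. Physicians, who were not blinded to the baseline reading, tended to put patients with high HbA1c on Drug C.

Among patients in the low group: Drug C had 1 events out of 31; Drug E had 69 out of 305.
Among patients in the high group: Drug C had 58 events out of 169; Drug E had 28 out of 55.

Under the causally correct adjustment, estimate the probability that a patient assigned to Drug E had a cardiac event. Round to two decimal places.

0.34

The imbalance in HbA1c arose from how patients were allocated, not from anything the drug did; and HbA1c independently affects the outcome. The pooled gap is confounded — condition on HbA1c.
Standardising Drug E to the population HbA1c mix: 0.600·69/305 + 0.400·28/55 = 0.339.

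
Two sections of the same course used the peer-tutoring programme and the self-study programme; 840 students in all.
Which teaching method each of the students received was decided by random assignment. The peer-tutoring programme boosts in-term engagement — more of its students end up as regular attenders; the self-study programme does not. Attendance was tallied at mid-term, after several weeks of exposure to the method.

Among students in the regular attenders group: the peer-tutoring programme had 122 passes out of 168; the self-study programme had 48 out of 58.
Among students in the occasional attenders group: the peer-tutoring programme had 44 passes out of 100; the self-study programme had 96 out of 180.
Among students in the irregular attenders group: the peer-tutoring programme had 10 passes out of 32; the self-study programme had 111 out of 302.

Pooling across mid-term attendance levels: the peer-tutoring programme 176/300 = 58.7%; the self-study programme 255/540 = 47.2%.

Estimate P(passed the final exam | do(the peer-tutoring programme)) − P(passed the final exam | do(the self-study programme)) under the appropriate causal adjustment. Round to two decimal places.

+0.11

The stratified and pooled comparisons disagree (the self-study programme wins within each mid-term attendance; the peer-tutoring programme wins overall), so the answer turns on the causal role of mid-term attendance.
Mid-term attendance is downstream of the teaching method. One should not condition on a consequence of treatment, so the overall rates are the right comparison.
The causal difference is the pooled difference: 0.587 − 0.472 = +0.114.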